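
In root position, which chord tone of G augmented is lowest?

In root position the root is lowest. For G augmented (G–B–D#) that is G.

G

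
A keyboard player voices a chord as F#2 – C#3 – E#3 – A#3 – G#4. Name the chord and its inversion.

F# major ninth, root position

The pitch classes F#, C#, E#, A#, G# arrange in thirds as F#–A#–C#–E#–G#: an F# major ninth chord.
With the root (F#) in the bass, the chord is in root position.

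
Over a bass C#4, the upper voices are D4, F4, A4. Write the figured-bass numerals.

The notes C#, D, F, A stack in thirds as D–F–A–C# — a D minor-major seventh chord. The bass C# is the seventh, so this is third inversion: figured 4/2.

4/2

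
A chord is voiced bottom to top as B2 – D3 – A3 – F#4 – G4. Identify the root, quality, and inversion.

The pitch classes B, D, A, F#, G arrange in thirds as G–B–D–F#–A: a G major ninth chord.
With the third (B) in the bass, the chord is in first inversion.

G major ninth, first inversion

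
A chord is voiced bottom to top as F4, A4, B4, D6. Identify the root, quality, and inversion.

The pitch classes F, A, B, D arrange in thirds as B–D–F–A: a B half-diminished seventh chord.
The lowest note is F, the fifth of the chord, so this is second inversion (figured bass 4/3).

B half-diminished seventh, second inversion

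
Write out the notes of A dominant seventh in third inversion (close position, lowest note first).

A dominant seventh is A–C#–E–G. Third inversion puts the seventh (G) in the bass, with the remaining tones above: G, A, C#, E.

G, A, C#, E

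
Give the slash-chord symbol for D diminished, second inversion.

Ddim/Ab

Second inversion of D diminished has the fifth (Ab) in the bass. As a slash chord: Ddim/Ab.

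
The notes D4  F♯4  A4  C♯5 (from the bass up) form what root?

D

Reordering D, F#, A, C# into stacked thirds gives D–F#–A–C#; the bottom of that stack, D, is the root.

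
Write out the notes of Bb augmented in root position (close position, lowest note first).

Bb, D, F#

Spelling Bb augmented: Bb–D–F#. In root position the root is bass, giving Bb, D, F# from the bottom.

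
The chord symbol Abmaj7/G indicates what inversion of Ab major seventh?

third inversion

Abmaj7/G means Ab major seventh with G in the bass. G is the seventh of Ab major seventh (Ab–C–Eb–G), so this is third inversion.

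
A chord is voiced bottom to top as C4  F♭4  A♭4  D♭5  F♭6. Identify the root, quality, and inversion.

Db minor-major seventh, third inversion

Reducing to letter names: C, Fb, Ab, Db. These stack in thirds as Db–Fb–Ab–C — a Db minor-major seventh chord.
The lowest note is C, the seventh of the chord, so this is third inversion (figured bass 4/2).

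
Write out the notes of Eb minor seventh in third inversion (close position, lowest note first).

Eb minor seventh is Eb–Gb–Bb–Db. Third inversion puts the seventh (Db) in the bass, with the remaining tones above: Db, Eb, Gb, Bb.

Db, Eb, Gb, Bb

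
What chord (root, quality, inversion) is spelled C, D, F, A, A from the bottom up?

The pitch classes C, D, F, A arrange in thirds as D–F–A–C: a D minor seventh chord.
C is the seventh of D minor seventh; seventh in the bass means third inversion (figured bass 4/2).

D minor seventh, third inversion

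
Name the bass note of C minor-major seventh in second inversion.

G

In second inversion the fifth is lowest. For C minor-major seventh (C–Eb–G–B) that is G.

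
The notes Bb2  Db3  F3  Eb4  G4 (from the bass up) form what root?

Eb

Reordering Bb, Db, F, Eb, G into stacked thirds gives Eb–G–Bb–Db–F; the bottom of that stack, Eb, is the root.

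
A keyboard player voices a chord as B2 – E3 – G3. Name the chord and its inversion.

The pitch classes B, E, G arrange in thirds as E–G–B: an E minor triad.
The lowest note is B, the fifth of the chord, so this is second inversion (figured bass 6/4).

E minor, second inversion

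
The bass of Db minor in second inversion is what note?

In second inversion the fifth is lowest. For Db minor (Db–Fb–Ab) that is Ab.

Ab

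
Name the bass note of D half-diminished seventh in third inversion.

C

In third inversion the seventh is lowest. For D half-diminished seventh (D–F–Ab–C) that is C.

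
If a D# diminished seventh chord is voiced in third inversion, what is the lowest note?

C

D# diminished seventh is D#–F#–A–C. Third inversion places the seventh in the bass: C.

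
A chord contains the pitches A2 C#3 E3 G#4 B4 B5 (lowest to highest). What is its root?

Reordering A, C#, E, G#, B into stacked thirds gives A–C#–E–G#–B; the bottom of that stack, A, is the root.

A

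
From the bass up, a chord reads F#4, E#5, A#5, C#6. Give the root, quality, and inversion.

F# major seventh, root position

Reducing to letter names: F#, E#, A#, C#. These stack in thirds as F#–A#–C#–E# — an F# major seventh chord.
With the root (F#) in the bass, the chord is in root position (figured bass 7).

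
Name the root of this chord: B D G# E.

The distinct letter names are B, D, G#, E. Arranged as a stack of thirds they read E–G#–B–D, so E is the root (an E dominant seventh chord).

E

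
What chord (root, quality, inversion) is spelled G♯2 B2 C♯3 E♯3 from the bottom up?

Reducing to letter names: G#, B, C#, E#. These stack in thirds as C#–E#–G#–B — a C# dominant seventh chord.
The lowest note is G#, the fifth of the chord, so this is second inversion (figured bass 4/3).

C# dominant seventh, second inversion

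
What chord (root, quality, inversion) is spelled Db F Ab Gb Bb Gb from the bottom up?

The pitch classes Db, F, Ab, Gb, Bb arrange in thirds as Gb–Bb–Db–F–Ab: a Gb major ninth chord.
Db is the fifth of Gb major ninth; fifth in the bass means second inversion.

Gb major ninth, second inversion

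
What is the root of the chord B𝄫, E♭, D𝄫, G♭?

Eb

The distinct letter names are Bbb, Eb, Dbb, Gb. Arranged as a stack of thirds they read Eb–Gb–Bbb–Dbb, so Eb is the root (an Eb diminished seventh chord).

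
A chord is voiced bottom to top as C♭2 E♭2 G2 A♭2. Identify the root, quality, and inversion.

Ab minor-major seventh, first inversion

Reducing to letter names: Cb, Eb, G, Ab. These stack in thirds as Ab–Cb–Eb–G — an Ab minor-major seventh chord.
The lowest note is Cb, the third of the chord, so this is first inversion (figured bass 6/5).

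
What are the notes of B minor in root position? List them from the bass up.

B, D, F#

The chord tones are B–D–F#. With the root (B) lowest for root position: B, D, F#.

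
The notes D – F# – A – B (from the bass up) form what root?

B

D, F#, A, B are the tones of a B minor seventh chord (B–D–F#–A), making B the root.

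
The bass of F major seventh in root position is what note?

F

The root of F major seventh (F–A–C–E) is F; that is the bass in root position.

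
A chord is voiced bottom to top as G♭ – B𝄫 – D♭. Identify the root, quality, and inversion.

Gb minor, root position

Reducing to letter names: Gb, Bbb, Db. These stack in thirds as Gb–Bbb–Db — a Gb minor triad.
Gb is the root of Gb minor; root in the bass means root position (figured bass 5/3).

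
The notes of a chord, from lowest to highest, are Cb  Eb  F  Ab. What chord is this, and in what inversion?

The pitch classes Cb, Eb, F, Ab arrange in thirds as F–Ab–Cb–Eb: an F half-diminished seventh chord.
The lowest note is Cb, the fifth of the chord, so this is second inversion (figured bass 4/3).

F half-diminished seventh, second inversion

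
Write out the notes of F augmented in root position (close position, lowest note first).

The chord tones are F–A–C#. With the root (F) lowest for root position: F, A, C#.

F, A, C#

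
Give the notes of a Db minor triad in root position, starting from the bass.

Spelling Db minor: Db–Fb–Ab. In root position the root is bass, giving Db, Fb, Ab from the bottom.

Db, Fb, Ab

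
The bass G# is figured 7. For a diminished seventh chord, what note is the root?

The figures 7 mean the root of the chord is in the bass. If G# is the root of a diminished seventh chord, the root is G# (chord tones G#–B–D–F).

G#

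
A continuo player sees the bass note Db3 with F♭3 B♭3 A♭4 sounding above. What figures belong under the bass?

The notes Db, Fb, Bb, Ab stack in thirds as Bb–Db–Fb–Ab — a Bb half-diminished seventh chord. The bass Db is the third, so this is first inversion: figured 6/5.

6/5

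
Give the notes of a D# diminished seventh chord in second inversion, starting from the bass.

Spelling D# diminished seventh: D#–F#–A–C. In second inversion the fifth is bass, giving A, C, D#, F# from the bottom.

A, C, D#, F#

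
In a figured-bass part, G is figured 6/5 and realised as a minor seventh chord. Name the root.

E

The figures 6/5 mean the third of the chord is in the bass. If G is the third of a minor seventh chord, the root is E (chord tones E–G–B–D).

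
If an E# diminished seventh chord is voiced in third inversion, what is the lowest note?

D

In third inversion the seventh is lowest. For E# diminished seventh (E#–G#–B–D) that is D.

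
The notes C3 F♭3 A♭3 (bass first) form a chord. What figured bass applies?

6/4

The notes C, Fb, Ab stack in thirds as Fb–Ab–C — an Fb augmented triad. The bass C is the fifth, so this is second inversion: figured 6/4.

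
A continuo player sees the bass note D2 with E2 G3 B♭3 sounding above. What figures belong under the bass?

4/2

The notes D, E, G, Bb stack in thirds as E–G–Bb–D — an E half-diminished seventh chord. The bass D is the seventh, so this is third inversion: figured 4/2.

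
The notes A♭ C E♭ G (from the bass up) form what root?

Ab

Ab, C, Eb, G are the tones of an Ab major seventh chord (Ab–C–Eb–G), making Ab the root.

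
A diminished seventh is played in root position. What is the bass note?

A

In root position the root is lowest. For A diminished seventh (A–C–Eb–Gb) that is A.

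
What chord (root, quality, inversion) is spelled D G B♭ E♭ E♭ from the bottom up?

Eb major seventh, third inversion

The pitch classes D, G, Bb, Eb arrange in thirds as Eb–G–Bb–D: an Eb major seventh chord.
The lowest note is D, the seventh of the chord, so this is third inversion (figured bass 4/2).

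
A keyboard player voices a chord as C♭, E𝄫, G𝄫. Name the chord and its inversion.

The distinct note names are Cb, Ebb, Gbb. Stacked in thirds they read Cb–Ebb–Gbb, which is a diminished triad on Cb.
With the root (Cb) in the bass, the chord is in root position (figured bass 5/3).

Cb diminished, root position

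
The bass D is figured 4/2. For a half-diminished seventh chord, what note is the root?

E

The figures 4/2 mean the seventh of the chord is in the bass. If D is the seventh of a half-diminished seventh chord, the root is E (chord tones E–G–Bb–D).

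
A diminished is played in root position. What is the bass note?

A diminished is A–C–Eb. Root position places the root in the bass: A.

A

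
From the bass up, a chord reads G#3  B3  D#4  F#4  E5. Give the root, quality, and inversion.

E major ninth, first inversion

Reducing to letter names: G#, B, D#, F#, E. These stack in thirds as E–G#–B–D#–F# — an E major ninth chord.
The lowest note is G#, the third of the chord, so this is first inversion.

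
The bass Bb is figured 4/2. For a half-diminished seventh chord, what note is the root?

C

The figures 4/2 mean the seventh of the chord is in the bass. If Bb is the seventh of a half-diminished seventh chord, the root is C (chord tones C–Eb–Gb–Bb).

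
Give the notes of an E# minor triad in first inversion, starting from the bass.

G#, B#, E#

The chord tones are E#–G#–B#. With the third (G#) lowest for first inversion: G#, B#, E#.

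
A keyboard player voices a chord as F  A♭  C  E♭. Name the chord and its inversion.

F minor seventh, root position

Reducing to letter names: F, Ab, C, Eb. These stack in thirds as F–Ab–C–Eb — an F minor seventh chord.
The lowest note is F, the root of the chord, so this is root position (figured bass 7).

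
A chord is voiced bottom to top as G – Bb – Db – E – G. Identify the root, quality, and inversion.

E diminished seventh, first inversion

The distinct note names are G, Bb, Db, E. Stacked in thirds they read E–G–Bb–Db, which is a diminished seventh chord on E.
G is the third of E diminished seventh; third in the bass means first inversion (figured bass 6/5).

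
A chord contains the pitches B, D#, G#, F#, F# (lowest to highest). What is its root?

G#

Reordering B, D#, G#, F# into stacked thirds gives G#–B–D#–F#; the bottom of that stack, G#, is the root.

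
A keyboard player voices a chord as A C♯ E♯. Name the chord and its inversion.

A augmented, root position

The pitch classes A, C#, E# arrange in thirds as A–C#–E#: an A augmented triad.
The lowest note is A, the root of the chord, so this is root position (figured bass 5/3).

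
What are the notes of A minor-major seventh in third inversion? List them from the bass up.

G#, A, C, E

Spelling A minor-major seventh: A–C–E–G#. In third inversion the seventh is bass, giving G#, A, C, E from the bottom.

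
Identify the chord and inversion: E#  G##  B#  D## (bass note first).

E# major seventh, root position

The pitch classes E#, G##, B#, D## arrange in thirds as E#–G##–B#–D##: an E# major seventh chord.
E# is the root of E# major seventh; root in the bass means root position (figured bass 7).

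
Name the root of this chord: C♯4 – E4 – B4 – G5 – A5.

A

Reordering C#, E, B, G, A into stacked thirds gives A–C#–E–G–B; the bottom of that stack, A, is the root.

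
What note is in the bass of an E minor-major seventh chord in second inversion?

E minor-major seventh is E–G–B–D#. Second inversion places the fifth in the bass: B.

B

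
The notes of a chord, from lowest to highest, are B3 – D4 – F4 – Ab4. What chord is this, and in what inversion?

The distinct note names are B, D, F, Ab. Stacked in thirds they read B–D–F–Ab, which is a diminished seventh chord on B.
B is the root of B diminished seventh; root in the bass means root position (figured bass 7).

B diminished seventh, root position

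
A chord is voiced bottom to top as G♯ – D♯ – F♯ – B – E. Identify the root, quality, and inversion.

Reducing to letter names: G#, D#, F#, B, E. These stack in thirds as E–G#–B–D#–F# — an E major ninth chord.
With the third (G#) in the bass, the chord is in first inversion.

E major ninth, first inversion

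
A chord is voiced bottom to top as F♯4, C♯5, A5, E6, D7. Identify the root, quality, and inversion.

D major ninth, first inversion

Reducing to letter names: F#, C#, A, E, D. These stack in thirds as D–F#–A–C#–E — a D major ninth chord.
F# is the third of D major ninth; third in the bass means first inversion.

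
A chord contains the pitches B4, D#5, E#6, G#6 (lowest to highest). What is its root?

The distinct letter names are B, D#, E#, G#. Arranged as a stack of thirds they read E#–G#–B–D#, so E# is the root (an E# half-diminished seventh chord).

E#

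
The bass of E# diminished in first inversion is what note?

The third of E# diminished (E#–G#–B) is G#; that is the bass in first inversion.

G#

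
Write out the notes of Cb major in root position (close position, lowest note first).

The chord tones are Cb–Eb–Gb. With the root (Cb) lowest for root position: Cb, Eb, Gb.

Cb, Eb, Gb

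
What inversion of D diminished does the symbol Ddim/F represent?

first inversion

Ddim/F means D diminished with F in the bass. F is the third of D diminished (D–F–Ab), so this is first inversion.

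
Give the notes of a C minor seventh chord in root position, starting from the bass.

C, Eb, G, Bb

Spelling C minor seventh: C–Eb–G–Bb. In root position the root is bass, giving C, Eb, G, Bb from the bottom.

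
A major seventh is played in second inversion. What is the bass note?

E

In second inversion the fifth is lowest. For A major seventh (A–C#–E–G#) that is E.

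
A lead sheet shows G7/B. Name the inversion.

first inversion

G7/B means G dominant seventh with B in the bass. B is the third of G dominant seventh (G–B–D–F), so this is first inversion.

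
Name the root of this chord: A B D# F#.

A, B, D#, F# are the tones of a B dominant seventh chord (B–D#–F#–A), making B the root.

B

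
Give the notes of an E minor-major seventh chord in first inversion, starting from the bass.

G, B, D#, E

E minor-major seventh is E–G–B–D#. First inversion puts the third (G) in the bass, with the remaining tones above: G, B, D#, E.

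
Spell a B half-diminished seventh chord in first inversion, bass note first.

D, F, A, B

The chord tones are B–D–F–A. With the third (D) lowest for first inversion: D, F, A, B.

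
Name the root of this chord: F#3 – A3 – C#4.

F#, A, C# are the tones of an F# minor triad (F#–A–C#), making F# the root.

F#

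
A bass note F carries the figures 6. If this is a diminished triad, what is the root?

D

The figures 6 mean the third of the chord is in the bass. If F is the third of a diminished triad, the root is D (chord tones D–F–Ab).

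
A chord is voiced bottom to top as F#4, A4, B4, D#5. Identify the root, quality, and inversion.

B dominant seventh, second inversion

Reducing to letter names: F#, A, B, D#. These stack in thirds as B–D#–F#–A — a B dominant seventh chord.
F# is the fifth of B dominant seventh; fifth in the bass means second inversion (figured bass 4/3).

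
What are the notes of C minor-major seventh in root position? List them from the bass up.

C, Eb, G, B

The chord tones are C–Eb–G–B. With the root (C) lowest for root position: C, Eb, G, B.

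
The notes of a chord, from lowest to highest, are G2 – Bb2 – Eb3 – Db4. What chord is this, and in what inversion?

Eb dominant seventh, first inversion

Reducing to letter names: G, Bb, Eb, Db. These stack in thirds as Eb–G–Bb–Db — an Eb dominant seventh chord.
With the third (G) in the bass, the chord is in first inversion (figured bass 6/5).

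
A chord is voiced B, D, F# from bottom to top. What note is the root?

B

Reordering B, D, F# into stacked thirds gives B–D–F#; the bottom of that stack, B, is the root.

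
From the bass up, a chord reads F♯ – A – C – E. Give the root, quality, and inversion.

F# half-diminished seventh, root position

Reducing to letter names: F#, A, C, E. These stack in thirds as F#–A–C–E — an F# half-diminished seventh chord.
The lowest note is F#, the root of the chord, so this is root position (figured bass 7).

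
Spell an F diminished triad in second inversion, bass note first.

Cb, F, Ab

The chord tones are F–Ab–Cb. With the fifth (Cb) lowest for second inversion: Cb, F, Ab.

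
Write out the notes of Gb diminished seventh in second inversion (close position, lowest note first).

Dbb, Fbb, Gb, Bbb

The chord tones are Gb–Bbb–Dbb–Fbb. With the fifth (Dbb) lowest for second inversion: Dbb, Fbb, Gb, Bbb.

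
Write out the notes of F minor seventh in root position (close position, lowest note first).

F, Ab, C, Eb

Spelling F minor seventh: F–Ab–C–Eb. In root position the root is bass, giving F, Ab, C, Eb from the bottom.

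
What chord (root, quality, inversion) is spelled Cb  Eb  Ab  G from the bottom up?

Ab minor-major seventh, first inversion

The distinct note names are Cb, Eb, Ab, G. Stacked in thirds they read Ab–Cb–Eb–G, which is a minor-major seventh chord on Ab.
The lowest note is Cb, the third of the chord, so this is first inversion (figured bass 6/5).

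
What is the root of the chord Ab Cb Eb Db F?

Db

Ab, Cb, Eb, Db, F are the tones of a Db dominant ninth chord (Db–F–Ab–Cb–Eb), making Db the root.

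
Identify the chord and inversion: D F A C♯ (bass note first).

D minor-major seventh, root position

Reducing to letter names: D, F, A, C#. These stack in thirds as D–F–A–C# — a D minor-major seventh chord.
The lowest note is D, the root of the chord, so this is root position (figured bass 7).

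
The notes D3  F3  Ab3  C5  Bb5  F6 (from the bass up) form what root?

Bb

Reordering D, F, Ab, C, Bb into stacked thirds gives Bb–D–F–Ab–C; the bottom of that stack, Bb, is the root.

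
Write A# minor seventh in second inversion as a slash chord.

A#m7/E#

Second inversion of A# minor seventh has the fifth (E#) in the bass. As a slash chord: A#m7/E#.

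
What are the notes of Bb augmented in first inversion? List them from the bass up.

D, F#, Bb

Spelling Bb augmented: Bb–D–F#. In first inversion the third is bass, giving D, F#, Bb from the bottom.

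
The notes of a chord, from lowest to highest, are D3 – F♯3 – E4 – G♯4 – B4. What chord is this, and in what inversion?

E dominant ninth, third inversion

The pitch classes D, F#, E, G#, B arrange in thirds as E–G#–B–D–F#: an E dominant ninth chord.
The lowest note is D, the seventh of the chord, so this is third inversion.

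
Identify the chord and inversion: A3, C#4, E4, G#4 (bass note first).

A major seventh, root position

The distinct note names are A, C#, E, G#. Stacked in thirds they read A–C#–E–G#, which is a major seventh chord on A.
With the root (A) in the bass, the chord is in root position (figured bass 7).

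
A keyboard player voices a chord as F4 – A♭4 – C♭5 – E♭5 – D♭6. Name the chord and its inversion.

The distinct note names are F, Ab, Cb, Eb, Db. Stacked in thirds they read Db–F–Ab–Cb–Eb, which is a dominant ninth chord on Db.
The lowest note is F, the third of the chord, so this is first inversion.

Db dominant ninth, first inversion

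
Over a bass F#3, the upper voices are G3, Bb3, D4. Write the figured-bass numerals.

The notes F#, G, Bb, D stack in thirds as G–Bb–D–F# — a G minor-major seventh chord. The bass F# is the seventh, so this is third inversion: figured 4/2.

4/2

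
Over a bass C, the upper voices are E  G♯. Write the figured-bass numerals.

5/3

The notes C, E, G# stack in thirds as C–E–G# — a C augmented triad. The bass C is the root, so this is root position: figured 5/3.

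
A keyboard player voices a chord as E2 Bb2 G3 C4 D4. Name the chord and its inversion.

C dominant ninth, first inversion

The pitch classes E, Bb, G, C, D arrange in thirds as C–E–G–Bb–D: a C dominant ninth chord.
E is the third of C dominant ninth; third in the bass means first inversion.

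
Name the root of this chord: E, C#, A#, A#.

E, C#, A# are the tones of an A# diminished triad (A#–C#–E), making A# the root.

A#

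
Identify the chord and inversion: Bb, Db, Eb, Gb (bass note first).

Eb minor seventh, second inversion

The pitch classes Bb, Db, Eb, Gb arrange in thirds as Eb–Gb–Bb–Db: an Eb minor seventh chord.
Bb is the fifth of Eb minor seventh; fifth in the bass means second inversion (figured bass 4/3).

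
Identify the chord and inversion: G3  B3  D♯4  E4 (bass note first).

E minor-major seventh, first inversion

The distinct note names are G, B, D#, E. Stacked in thirds they read E–G–B–D#, which is a minor-major seventh chord on E.
The lowest note is G, the third of the chord, so this is first inversion (figured bass 6/5).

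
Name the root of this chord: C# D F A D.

D

Reordering C#, D, F, A into stacked thirds gives D–F–A–C#; the bottom of that stack, D, is the root.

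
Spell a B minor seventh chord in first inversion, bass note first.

B minor seventh is B–D–F#–A. First inversion puts the third (D) in the bass, with the remaining tones above: D, F#, A, B.

D, F#, A, B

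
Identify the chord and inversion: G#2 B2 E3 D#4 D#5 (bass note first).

E major seventh, first inversion

Reducing to letter names: G#, B, E, D#. These stack in thirds as E–G#–B–D# — an E major seventh chord.
With the third (G#) in the bass, the chord is in first inversion (figured bass 6/5).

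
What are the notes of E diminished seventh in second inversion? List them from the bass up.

Bb, Db, E, G

E diminished seventh is E–G–Bb–Db. Second inversion puts the fifth (Bb) in the bass, with the remaining tones above: Bb, Db, E, G.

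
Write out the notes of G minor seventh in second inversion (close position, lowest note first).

Spelling G minor seventh: G–Bb–D–F. In second inversion the fifth is bass, giving D, F, G, Bb from the bottom.

D, F, G, Bb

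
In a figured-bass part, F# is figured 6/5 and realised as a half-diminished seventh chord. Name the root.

The figures 6/5 mean the third of the chord is in the bass. If F# is the third of a half-diminished seventh chord, the root is D# (chord tones D#–F#–A–C#).

D#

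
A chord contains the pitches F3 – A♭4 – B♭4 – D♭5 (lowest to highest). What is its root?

Bb

Reordering F, Ab, Bb, Db into stacked thirds gives Bb–Db–F–Ab; the bottom of that stack, Bb, is the root.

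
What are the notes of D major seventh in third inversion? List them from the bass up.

The chord tones are D–F#–A–C#. With the seventh (C#) lowest for third inversion: C#, D, F#, A.

C#, D, F#, A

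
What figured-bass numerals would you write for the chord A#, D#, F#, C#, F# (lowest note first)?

The notes A#, D#, F#, C# stack in thirds as D#–F#–A#–C# — a D# minor seventh chord. The bass A# is the fifth, so this is second inversion: figured 4/3.

4/3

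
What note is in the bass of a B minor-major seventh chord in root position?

B

B minor-major seventh is B–D–F#–A#. Root position places the root in the bass: B.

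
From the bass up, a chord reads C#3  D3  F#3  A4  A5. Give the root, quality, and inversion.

The pitch classes C#, D, F#, A arrange in thirds as D–F#–A–C#: a D major seventh chord.
The lowest note is C#, the seventh of the chord, so this is third inversion (figured bass 4/2).

D major seventh, third inversion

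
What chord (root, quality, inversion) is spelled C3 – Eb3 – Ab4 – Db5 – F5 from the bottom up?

Db major ninth, third inversion

The distinct note names are C, Eb, Ab, Db, F. Stacked in thirds they read Db–F–Ab–C–Eb, which is a major ninth chord on Db.
The lowest note is C, the seventh of the chord, so this is third inversion.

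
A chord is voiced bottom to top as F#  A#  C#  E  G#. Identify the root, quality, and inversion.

The pitch classes F#, A#, C#, E, G# arrange in thirds as F#–A#–C#–E–G#: an F# dominant ninth chord.
With the root (F#) in the bass, the chord is in root position.

F# dominant ninth, root position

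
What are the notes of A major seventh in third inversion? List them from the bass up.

Spelling A major seventh: A–C#–E–G#. In third inversion the seventh is bass, giving G#, A, C#, E from the bottom.

G#, A, C#, E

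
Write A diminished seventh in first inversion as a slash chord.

First inversion of A diminished seventh has the third (C) in the bass. As a slash chord: Adim7/C.

Adim7/C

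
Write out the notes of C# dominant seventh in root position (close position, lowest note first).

C# dominant seventh is C#–E#–G#–B. Root position puts the root (C#) in the bass, with the remaining tones above: C#, E#, G#, B.

C#, E#, G#, B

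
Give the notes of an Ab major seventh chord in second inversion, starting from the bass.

Eb, G, Ab, C

Spelling Ab major seventh: Ab–C–Eb–G. In second inversion the fifth is bass, giving Eb, G, Ab, C from the bottom.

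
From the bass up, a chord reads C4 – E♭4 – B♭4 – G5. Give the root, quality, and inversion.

C minor seventh, root position

The distinct note names are C, Eb, Bb, G. Stacked in thirds they read C–Eb–G–Bb, which is a minor seventh chord on C.
The lowest note is C, the root of the chord, so this is root position (figured bass 7).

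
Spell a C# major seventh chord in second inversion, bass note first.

C# major seventh is C#–E#–G#–B#. Second inversion puts the fifth (G#) in the bass, with the remaining tones above: G#, B#, C#, E#.

G#, B#, C#, E#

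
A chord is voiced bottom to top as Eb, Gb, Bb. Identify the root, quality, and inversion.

Eb minor, root position

The pitch classes Eb, Gb, Bb arrange in thirds as Eb–Gb–Bb: an Eb minor triad.
Eb is the root of Eb minor; root in the bass means root position (figured bass 5/3).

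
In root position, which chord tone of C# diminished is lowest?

C# diminished is C#–E–G. Root position places the root in the bass: C#.

C#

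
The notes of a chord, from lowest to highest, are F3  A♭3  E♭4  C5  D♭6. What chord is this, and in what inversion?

The distinct note names are F, Ab, Eb, C, Db. Stacked in thirds they read Db–F–Ab–C–Eb, which is a major ninth chord on Db.
The lowest note is F, the third of the chord, so this is first inversion.

Db major ninth, first inversion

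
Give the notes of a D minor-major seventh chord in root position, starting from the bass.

D, F, A, C#

D minor-major seventh is D–F–A–C#. Root position puts the root (D) in the bass, with the remaining tones above: D, F, A, C#.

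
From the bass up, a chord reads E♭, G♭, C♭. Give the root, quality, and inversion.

The distinct note names are Eb, Gb, Cb. Stacked in thirds they read Cb–Eb–Gb, which is a major triad on Cb.
With the third (Eb) in the bass, the chord is in first inversion (figured bass 6).

Cb major, first inversion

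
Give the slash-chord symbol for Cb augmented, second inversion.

Second inversion of Cb augmented has the fifth (G) in the bass. As a slash chord: Cbaug/G.

Cbaug/G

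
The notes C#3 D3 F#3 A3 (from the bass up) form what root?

D

C#, D, F#, A are the tones of a D major seventh chord (D–F#–A–C#), making D the root.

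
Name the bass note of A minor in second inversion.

The fifth of A minor (A–C–E) is E; that is the bass in second inversion.

E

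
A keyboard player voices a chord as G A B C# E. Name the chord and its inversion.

Reducing to letter names: G, A, B, C#, E. These stack in thirds as A–C#–E–G–B — an A dominant ninth chord.
The lowest note is G, the seventh of the chord, so this is third inversion.

A dominant ninth, third inversion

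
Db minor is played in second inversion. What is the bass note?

Ab

In second inversion the fifth is lowest. For Db minor (Db–Fb–Ab) that is Ab.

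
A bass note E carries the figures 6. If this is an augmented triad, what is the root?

The figures 6 mean the third of the chord is in the bass. If E is the third of an augmented triad, the root is C (chord tones C–E–G#).

C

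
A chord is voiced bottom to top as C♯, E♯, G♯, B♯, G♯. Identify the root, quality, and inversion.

The distinct note names are C#, E#, G#, B#. Stacked in thirds they read C#–E#–G#–B#, which is a major seventh chord on C#.
C# is the root of C# major seventh; root in the bass means root position (figured bass 7).

C# major seventh, root position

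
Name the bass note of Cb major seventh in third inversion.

The seventh of Cb major seventh (Cb–Eb–Gb–Bb) is Bb; that is the bass in third inversion.

Bb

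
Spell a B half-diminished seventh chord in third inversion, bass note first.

Spelling B half-diminished seventh: B–D–F–A. In third inversion the seventh is bass, giving A, B, D, F from the bottom.

A, B, D, F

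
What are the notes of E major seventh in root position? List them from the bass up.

Spelling E major seventh: E–G#–B–D#. In root position the root is bass, giving E, G#, B, D# from the bottom.

E, G#, B, D#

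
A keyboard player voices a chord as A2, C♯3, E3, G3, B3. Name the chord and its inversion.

A dominant ninth, root position

The distinct note names are A, C#, E, G, B. Stacked in thirds they read A–C#–E–G–B, which is a dominant ninth chord on A.
The lowest note is A, the root of the chord, so this is root position.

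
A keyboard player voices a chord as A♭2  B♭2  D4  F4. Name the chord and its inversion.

Bb dominant seventh, third inversion

The distinct note names are Ab, Bb, D, F. Stacked in thirds they read Bb–D–F–Ab, which is a dominant seventh chord on Bb.
With the seventh (Ab) in the bass, the chord is in third inversion (figured bass 4/2).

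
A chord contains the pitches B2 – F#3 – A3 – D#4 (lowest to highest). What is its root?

The distinct letter names are B, F#, A, D#. Arranged as a stack of thirds they read B–D#–F#–A, so B is the root (a B dominant seventh chord).

B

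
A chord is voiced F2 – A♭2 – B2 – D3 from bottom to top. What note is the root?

Reordering F, Ab, B, D into stacked thirds gives B–D–F–Ab; the bottom of that stack, B, is the root.

B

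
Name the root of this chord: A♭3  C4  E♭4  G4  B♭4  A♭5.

Reordering Ab, C, Eb, G, Bb into stacked thirds gives Ab–C–Eb–G–Bb; the bottom of that stack, Ab, is the root.

Ab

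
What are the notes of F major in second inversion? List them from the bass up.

The chord tones are F–A–C. With the fifth (C) lowest for second inversion: C, F, A.

C, F, A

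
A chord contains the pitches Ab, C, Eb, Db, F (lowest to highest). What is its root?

Ab, C, Eb, Db, F are the tones of a Db major ninth chord (Db–F–Ab–C–Eb), making Db the root.

Db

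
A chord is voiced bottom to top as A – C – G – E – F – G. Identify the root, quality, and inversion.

F major ninth, first inversion

The distinct note names are A, C, G, E, F. Stacked in thirds they read F–A–C–E–G, which is a major ninth chord on F.
With the third (A) in the bass, the chord is in first inversion.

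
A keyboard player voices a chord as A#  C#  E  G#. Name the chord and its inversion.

A# half-diminished seventh, root position

Reducing to letter names: A#, C#, E, G#. These stack in thirds as A#–C#–E–G# — an A# half-diminished seventh chord.
The lowest note is A#, the root of the chord, so this is root position (figured bass 7).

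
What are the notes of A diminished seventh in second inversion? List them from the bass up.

Eb, Gb, A, C

A diminished seventh is A–C–Eb–Gb. Second inversion puts the fifth (Eb) in the bass, with the remaining tones above: Eb, Gb, A, C.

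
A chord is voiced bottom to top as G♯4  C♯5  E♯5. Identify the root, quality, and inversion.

The distinct note names are G#, C#, E#. Stacked in thirds they read C#–E#–G#, which is a major triad on C#.
The lowest note is G#, the fifth of the chord, so this is second inversion (figured bass 6/4).

C# major, second inversion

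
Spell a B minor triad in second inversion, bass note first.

F#, B, D

Spelling B minor: B–D–F#. In second inversion the fifth is bass, giving F#, B, D from the bottom.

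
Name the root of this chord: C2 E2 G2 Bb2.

The distinct letter names are C, E, G, Bb. Arranged as a stack of thirds they read C–E–G–Bb, so C is the root (a C dominant seventh chord).

C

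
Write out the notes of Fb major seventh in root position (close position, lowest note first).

Fb, Ab, Cb, Eb

Fb major seventh is Fb–Ab–Cb–Eb. Root position puts the root (Fb) in the bass, with the remaining tones above: Fb, Ab, Cb, Eb.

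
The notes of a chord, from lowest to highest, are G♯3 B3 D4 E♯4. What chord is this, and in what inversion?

E# diminished seventh, first inversion

Reducing to letter names: G#, B, D, E#. These stack in thirds as E#–G#–B–D — an E# diminished seventh chord.
With the third (G#) in the bass, the chord is in first inversion (figured bass 6/5).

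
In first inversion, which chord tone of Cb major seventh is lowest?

The third of Cb major seventh (Cb–Eb–Gb–Bb) is Eb; that is the bass in first inversion.

Eb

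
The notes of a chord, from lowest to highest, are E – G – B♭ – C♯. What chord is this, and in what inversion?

The distinct note names are E, G, Bb, C#. Stacked in thirds they read C#–E–G–Bb, which is a diminished seventh chord on C#.
E is the third of C# diminished seventh; third in the bass means first inversion (figured bass 6/5).

C# diminished seventh, first inversion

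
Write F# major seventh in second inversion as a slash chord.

F#maj7/C#

Second inversion of F# major seventh has the fifth (C#) in the bass. As a slash chord: F#maj7/C#.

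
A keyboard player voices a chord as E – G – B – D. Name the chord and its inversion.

E minor seventh, root position

Reducing to letter names: E, G, B, D. These stack in thirds as E–G–B–D — an E minor seventh chord.
With the root (E) in the bass, the chord is in root position (figured bass 7).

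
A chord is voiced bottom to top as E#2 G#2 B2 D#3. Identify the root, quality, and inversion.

The distinct note names are E#, G#, B, D#. Stacked in thirds they read E#–G#–B–D#, which is a half-diminished seventh chord on E#.
E# is the root of E# half-diminished seventh; root in the bass means root position (figured bass 7).

E# half-diminished seventh, root position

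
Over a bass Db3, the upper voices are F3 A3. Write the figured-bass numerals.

The notes Db, F, A stack in thirds as Db–F–A — a Db augmented triad. The bass Db is the root, so this is root position: figured 5/3.

5/3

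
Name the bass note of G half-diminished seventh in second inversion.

Db

In second inversion the fifth is lowest. For G half-diminished seventh (G–Bb–Db–F) that is Db.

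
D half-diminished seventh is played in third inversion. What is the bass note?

C

In third inversion the seventh is lowest. For D half-diminished seventh (D–F–Ab–C) that is C.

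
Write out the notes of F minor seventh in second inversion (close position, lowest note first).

F minor seventh is F–Ab–C–Eb. Second inversion puts the fifth (C) in the bass, with the remaining tones above: C, Eb, F, Ab.

C, Eb, F, Ab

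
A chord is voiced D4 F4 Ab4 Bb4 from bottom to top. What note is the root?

Bb

Reordering D, F, Ab, Bb into stacked thirds gives Bb–D–F–Ab; the bottom of that stack, Bb, is the root.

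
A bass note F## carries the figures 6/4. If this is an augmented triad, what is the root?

The figures 6/4 mean the fifth of the chord is in the bass. If F## is the fifth of an augmented triad, the root is B (chord tones B–D#–F##).

B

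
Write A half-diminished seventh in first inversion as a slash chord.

Aø7/C

First inversion of A half-diminished seventh has the third (C) in the bass. As a slash chord: Aø7/C.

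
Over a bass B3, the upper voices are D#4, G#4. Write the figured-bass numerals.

6

The notes B, D#, G# stack in thirds as G#–B–D# — a G# minor triad. The bass B is the third, so this is first inversion: figured 6.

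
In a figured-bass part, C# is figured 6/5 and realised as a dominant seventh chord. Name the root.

A

The figures 6/5 mean the third of the chord is in the bass. If C# is the third of a dominant seventh chord, the root is A (chord tones A–C#–E–G).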